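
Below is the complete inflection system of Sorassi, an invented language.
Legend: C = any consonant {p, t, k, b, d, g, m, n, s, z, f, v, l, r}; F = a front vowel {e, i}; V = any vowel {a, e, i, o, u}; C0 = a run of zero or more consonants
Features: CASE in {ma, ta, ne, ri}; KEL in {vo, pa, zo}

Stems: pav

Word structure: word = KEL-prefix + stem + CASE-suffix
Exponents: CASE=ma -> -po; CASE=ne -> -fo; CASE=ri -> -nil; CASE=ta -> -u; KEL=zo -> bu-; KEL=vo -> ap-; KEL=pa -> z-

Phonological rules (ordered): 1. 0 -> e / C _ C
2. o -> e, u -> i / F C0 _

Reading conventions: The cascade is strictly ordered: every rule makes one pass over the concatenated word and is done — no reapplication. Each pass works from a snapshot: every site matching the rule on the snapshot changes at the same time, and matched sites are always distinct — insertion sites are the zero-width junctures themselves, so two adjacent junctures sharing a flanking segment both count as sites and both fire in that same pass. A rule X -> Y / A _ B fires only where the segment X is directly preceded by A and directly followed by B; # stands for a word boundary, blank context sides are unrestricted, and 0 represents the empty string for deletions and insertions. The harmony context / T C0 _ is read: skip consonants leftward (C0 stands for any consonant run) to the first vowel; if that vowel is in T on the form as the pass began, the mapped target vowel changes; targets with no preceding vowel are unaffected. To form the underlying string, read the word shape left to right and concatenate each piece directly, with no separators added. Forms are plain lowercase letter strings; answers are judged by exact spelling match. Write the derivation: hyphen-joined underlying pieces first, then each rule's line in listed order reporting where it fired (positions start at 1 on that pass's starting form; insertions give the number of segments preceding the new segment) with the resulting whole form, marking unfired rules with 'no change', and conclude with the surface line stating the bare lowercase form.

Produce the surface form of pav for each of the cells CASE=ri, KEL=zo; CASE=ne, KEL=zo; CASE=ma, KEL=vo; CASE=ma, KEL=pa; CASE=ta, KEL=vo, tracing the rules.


cell CASE=ri, KEL=zo:
underlying: bu-pav-nil
1. 0 -> e / C _ C: inserts after position(s) 5: bupavenil
2. o -> e, u -> i / F C0 _: no change
surface: bupavenil

cell CASE=ne, KEL=zo:
underlying: bu-pav-fo
1. 0 -> e / C _ C: inserts after position(s) 5: bupavefo
2. o -> e, u -> i / F C0 _: fires at position(s) 8: bupavefe
surface: bupavefe

cell CASE=ma, KEL=vo:
underlying: ap-pav-po
1. 0 -> e / C _ C: inserts after position(s) 2, 5: apepavepo
2. o -> e, u -> i / F C0 _: fires at position(s) 9: apepavepe
surface: apepavepe

cell CASE=ma, KEL=pa:
underlying: z-pav-po
1. 0 -> e / C _ C: inserts after position(s) 1, 4: zepavepo
2. o -> e, u -> i / F C0 _: fires at position(s) 8: zepavepe
surface: zepavepe

cell CASE=ta, KEL=vo:
underlying: ap-pav-u
1. 0 -> e / C _ C: inserts after position(s) 2: apepavu
2. o -> e, u -> i / F C0 _: no change
surface: apepavu


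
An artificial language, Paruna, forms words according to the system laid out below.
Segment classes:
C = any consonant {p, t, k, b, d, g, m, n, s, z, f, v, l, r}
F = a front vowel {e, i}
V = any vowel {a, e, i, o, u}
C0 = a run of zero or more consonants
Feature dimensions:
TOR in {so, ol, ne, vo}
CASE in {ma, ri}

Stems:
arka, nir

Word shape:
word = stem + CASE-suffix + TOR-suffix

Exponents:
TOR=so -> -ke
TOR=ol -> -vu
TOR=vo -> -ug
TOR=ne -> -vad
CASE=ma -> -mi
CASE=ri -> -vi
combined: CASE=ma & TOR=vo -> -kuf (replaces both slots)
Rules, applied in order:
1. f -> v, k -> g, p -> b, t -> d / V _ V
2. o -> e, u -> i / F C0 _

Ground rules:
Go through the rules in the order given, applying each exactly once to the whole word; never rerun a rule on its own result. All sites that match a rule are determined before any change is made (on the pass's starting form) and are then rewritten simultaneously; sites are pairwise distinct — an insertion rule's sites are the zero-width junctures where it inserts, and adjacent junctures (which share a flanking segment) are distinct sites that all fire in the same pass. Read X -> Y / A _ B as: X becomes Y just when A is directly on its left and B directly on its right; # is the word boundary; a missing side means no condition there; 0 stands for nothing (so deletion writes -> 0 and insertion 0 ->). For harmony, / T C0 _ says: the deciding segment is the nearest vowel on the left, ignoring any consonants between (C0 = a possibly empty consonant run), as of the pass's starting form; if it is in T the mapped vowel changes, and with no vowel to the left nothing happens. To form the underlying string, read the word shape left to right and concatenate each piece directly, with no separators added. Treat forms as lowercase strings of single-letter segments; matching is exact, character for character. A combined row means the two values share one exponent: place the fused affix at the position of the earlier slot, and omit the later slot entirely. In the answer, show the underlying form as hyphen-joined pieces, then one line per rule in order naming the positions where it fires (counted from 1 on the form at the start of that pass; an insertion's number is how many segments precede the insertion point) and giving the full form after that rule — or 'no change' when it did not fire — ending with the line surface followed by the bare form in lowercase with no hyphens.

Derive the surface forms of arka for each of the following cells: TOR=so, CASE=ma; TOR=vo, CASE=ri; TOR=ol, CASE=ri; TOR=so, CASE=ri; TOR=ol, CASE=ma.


cell TOR=so, CASE=ma:
underlying: arka-mi-ke
1. f -> v, k -> g, p -> b, t -> d / V _ V: fires at position(s) 7: arkamige
2. o -> e, u -> i / F C0 _: no change
surface: arkamige

cell TOR=vo, CASE=ri:
underlying: arka-vi-ug
1. f -> v, k -> g, p -> b, t -> d / V _ V: no change
2. o -> e, u -> i / F C0 _: fires at position(s) 7: arkaviig
surface: arkaviig

cell TOR=ol, CASE=ri:
underlying: arka-vi-vu
1. f -> v, k -> g, p -> b, t -> d / V _ V: no change
2. o -> e, u -> i / F C0 _: fires at position(s) 8: arkavivi
surface: arkavivi

cell TOR=so, CASE=ri:
underlying: arka-vi-ke
1. f -> v, k -> g, p -> b, t -> d / V _ V: fires at position(s) 7: arkavige
2. o -> e, u -> i / F C0 _: no change
surface: arkavige

cell TOR=ol, CASE=ma:
underlying: arka-mi-vu
1. f -> v, k -> g, p -> b, t -> d / V _ V: no change
2. o -> e, u -> i / F C0 _: fires at position(s) 8: arkamivi
surface: arkamivi


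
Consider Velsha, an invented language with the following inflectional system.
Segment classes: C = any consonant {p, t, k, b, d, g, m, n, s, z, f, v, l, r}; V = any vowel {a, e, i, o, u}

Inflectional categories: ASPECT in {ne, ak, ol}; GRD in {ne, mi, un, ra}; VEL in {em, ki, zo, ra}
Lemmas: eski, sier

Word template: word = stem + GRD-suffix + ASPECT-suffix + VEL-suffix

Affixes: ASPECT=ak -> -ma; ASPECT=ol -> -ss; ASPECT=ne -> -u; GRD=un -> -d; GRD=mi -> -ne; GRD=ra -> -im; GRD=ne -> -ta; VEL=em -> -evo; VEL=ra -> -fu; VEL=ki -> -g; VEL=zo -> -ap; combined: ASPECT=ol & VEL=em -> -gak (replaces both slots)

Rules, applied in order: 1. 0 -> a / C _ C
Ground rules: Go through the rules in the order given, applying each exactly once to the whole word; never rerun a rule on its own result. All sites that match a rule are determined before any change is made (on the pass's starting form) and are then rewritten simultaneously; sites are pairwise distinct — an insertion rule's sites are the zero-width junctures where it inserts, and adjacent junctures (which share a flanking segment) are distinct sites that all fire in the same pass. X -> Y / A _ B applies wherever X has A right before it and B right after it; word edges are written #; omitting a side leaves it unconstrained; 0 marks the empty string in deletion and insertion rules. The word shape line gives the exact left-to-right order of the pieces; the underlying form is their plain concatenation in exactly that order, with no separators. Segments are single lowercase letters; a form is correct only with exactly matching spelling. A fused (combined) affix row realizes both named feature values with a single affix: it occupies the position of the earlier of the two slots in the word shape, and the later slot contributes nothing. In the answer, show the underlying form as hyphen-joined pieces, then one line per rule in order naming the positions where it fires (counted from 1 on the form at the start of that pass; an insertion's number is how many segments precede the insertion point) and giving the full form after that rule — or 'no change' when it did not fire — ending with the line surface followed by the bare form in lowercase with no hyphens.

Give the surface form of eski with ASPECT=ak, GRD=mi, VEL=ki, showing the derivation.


underlying: eski-ne-ma-g
1. 0 -> a / C _ C: inserts after position(s) 2: esakinemag
surface: esakinemag


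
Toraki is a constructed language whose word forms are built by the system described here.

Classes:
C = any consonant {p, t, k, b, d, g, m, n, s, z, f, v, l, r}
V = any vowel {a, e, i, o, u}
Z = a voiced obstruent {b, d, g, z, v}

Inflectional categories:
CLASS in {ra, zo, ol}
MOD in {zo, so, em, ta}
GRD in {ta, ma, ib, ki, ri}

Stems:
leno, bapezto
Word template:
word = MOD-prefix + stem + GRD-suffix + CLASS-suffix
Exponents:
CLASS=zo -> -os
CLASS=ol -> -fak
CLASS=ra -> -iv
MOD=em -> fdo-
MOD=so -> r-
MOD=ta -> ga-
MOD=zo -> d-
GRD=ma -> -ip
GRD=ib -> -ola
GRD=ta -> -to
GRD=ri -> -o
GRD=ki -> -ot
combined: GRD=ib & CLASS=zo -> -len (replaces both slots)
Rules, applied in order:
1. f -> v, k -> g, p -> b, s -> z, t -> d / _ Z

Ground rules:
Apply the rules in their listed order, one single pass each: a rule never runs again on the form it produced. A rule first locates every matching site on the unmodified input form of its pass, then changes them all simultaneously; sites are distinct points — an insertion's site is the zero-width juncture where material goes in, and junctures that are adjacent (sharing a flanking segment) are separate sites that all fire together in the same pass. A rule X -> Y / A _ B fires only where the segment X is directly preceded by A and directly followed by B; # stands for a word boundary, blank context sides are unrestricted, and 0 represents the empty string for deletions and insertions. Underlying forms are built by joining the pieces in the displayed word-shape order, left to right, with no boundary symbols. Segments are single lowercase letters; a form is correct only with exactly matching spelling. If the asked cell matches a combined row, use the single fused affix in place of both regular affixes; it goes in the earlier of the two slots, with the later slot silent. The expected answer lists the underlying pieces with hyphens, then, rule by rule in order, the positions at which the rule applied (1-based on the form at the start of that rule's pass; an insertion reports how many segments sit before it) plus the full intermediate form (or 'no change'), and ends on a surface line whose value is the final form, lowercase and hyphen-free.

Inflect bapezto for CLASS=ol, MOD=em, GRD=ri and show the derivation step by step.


underlying: fdo-bapezto-o-fak
1. f -> v, k -> g, p -> b, s -> z, t -> d / _ Z: fires at position(s) 1: vdobapeztoofak
surface: vdobapeztoofak


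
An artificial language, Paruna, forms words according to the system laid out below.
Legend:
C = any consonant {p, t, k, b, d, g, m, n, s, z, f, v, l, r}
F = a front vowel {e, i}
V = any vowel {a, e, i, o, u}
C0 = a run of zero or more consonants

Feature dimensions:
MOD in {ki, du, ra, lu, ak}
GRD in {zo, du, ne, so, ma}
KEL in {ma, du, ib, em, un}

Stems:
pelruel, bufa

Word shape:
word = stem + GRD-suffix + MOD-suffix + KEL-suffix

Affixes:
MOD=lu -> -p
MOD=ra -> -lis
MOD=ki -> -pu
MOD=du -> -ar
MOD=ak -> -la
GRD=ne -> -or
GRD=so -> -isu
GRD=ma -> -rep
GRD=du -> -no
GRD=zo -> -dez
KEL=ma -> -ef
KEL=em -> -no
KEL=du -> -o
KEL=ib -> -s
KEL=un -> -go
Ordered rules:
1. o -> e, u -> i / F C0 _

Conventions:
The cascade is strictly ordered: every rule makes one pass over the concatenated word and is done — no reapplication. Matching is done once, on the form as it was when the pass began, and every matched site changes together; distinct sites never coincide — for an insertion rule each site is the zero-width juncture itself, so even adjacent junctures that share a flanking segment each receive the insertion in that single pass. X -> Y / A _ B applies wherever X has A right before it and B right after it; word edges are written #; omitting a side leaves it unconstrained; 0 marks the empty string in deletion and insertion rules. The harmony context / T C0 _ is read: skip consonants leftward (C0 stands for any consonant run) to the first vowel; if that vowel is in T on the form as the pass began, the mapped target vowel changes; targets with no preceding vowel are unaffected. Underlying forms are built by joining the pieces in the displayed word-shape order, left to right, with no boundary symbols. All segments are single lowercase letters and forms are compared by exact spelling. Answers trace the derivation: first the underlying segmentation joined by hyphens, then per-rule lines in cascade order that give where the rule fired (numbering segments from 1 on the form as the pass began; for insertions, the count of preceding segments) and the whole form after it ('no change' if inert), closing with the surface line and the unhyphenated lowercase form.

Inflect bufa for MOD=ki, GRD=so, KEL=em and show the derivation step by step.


underlying: bufa-isu-pu-no
1. o -> e, u -> i / F C0 _: fires at position(s) 7: bufaisipuno
surface: bufaisipuno


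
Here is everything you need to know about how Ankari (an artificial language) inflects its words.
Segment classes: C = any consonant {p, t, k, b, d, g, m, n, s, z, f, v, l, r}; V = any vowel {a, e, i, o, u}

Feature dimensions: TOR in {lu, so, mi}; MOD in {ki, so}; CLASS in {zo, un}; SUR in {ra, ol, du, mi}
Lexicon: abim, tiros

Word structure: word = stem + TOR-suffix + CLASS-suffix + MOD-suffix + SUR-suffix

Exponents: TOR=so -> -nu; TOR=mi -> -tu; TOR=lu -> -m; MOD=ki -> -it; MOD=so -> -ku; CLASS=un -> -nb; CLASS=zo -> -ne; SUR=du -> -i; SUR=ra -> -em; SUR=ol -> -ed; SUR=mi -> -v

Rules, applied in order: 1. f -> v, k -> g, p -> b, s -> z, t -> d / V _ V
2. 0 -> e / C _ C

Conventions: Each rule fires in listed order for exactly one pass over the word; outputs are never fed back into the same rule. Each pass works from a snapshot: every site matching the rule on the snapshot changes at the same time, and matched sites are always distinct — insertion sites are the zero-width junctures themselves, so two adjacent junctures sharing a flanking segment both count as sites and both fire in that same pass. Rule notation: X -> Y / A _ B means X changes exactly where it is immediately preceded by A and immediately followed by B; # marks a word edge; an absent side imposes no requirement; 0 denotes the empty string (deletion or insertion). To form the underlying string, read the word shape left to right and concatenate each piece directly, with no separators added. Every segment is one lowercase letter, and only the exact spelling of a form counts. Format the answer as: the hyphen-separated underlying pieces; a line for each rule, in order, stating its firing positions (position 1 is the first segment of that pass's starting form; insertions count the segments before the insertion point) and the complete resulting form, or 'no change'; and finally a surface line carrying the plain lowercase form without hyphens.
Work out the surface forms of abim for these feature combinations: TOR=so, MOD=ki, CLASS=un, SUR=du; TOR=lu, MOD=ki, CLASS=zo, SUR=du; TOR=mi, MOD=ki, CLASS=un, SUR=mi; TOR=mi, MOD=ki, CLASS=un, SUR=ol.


cell TOR=so, MOD=ki, CLASS=un, SUR=du:
underlying: abim-nu-nb-it-i
1. f -> v, k -> g, p -> b, s -> z, t -> d / V _ V: fires at position(s) 10: abimnunbidi
2. 0 -> e / C _ C: inserts after position(s) 4, 7: abimenunebidi
surface: abimenunebidi

cell TOR=lu, MOD=ki, CLASS=zo, SUR=du:
underlying: abim-m-ne-it-i
1. f -> v, k -> g, p -> b, s -> z, t -> d / V _ V: fires at position(s) 9: abimmneidi
2. 0 -> e / C _ C: inserts after position(s) 4, 5: abimemeneidi
surface: abimemeneidi

cell TOR=mi, MOD=ki, CLASS=un, SUR=mi:
underlying: abim-tu-nb-it-v
1. f -> v, k -> g, p -> b, s -> z, t -> d / V _ V: no change
2. 0 -> e / C _ C: inserts after position(s) 4, 7, 10: abimetunebitev
surface: abimetunebitev

cell TOR=mi, MOD=ki, CLASS=un, SUR=ol:
underlying: abim-tu-nb-it-ed
1. f -> v, k -> g, p -> b, s -> z, t -> d / V _ V: fires at position(s) 10: abimtunbided
2. 0 -> e / C _ C: inserts after position(s) 4, 7: abimetunebided
surface: abimetunebided


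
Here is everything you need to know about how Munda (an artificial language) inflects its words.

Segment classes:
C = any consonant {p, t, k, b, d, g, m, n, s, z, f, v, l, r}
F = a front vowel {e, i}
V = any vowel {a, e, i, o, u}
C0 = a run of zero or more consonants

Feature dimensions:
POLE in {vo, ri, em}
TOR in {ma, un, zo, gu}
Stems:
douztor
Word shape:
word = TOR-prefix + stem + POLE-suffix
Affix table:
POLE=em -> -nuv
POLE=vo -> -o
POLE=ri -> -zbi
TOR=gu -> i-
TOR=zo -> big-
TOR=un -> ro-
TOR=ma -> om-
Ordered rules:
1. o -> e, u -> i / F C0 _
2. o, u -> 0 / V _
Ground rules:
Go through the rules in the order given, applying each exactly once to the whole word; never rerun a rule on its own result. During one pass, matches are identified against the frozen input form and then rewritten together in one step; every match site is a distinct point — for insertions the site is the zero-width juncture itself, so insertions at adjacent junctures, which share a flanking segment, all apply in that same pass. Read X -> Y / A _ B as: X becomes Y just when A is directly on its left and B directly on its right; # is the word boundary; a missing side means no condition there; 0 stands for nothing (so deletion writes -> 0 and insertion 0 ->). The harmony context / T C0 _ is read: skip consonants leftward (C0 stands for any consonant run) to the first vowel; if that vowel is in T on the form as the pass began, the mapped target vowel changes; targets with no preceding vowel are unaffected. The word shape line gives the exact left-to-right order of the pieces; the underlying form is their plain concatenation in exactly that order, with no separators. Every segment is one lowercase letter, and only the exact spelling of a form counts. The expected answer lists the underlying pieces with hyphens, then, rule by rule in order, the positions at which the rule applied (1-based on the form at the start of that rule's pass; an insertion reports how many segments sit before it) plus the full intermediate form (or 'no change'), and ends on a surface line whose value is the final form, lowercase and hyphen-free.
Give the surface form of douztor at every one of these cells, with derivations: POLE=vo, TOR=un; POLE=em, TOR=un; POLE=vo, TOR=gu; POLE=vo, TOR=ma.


cell POLE=vo, TOR=un:
underlying: ro-douztor-o
1. o -> e, u -> i / F C0 _: no change
2. o, u -> 0 / V _: fires at position(s) 5: rodoztoro
surface: rodoztoro

cell POLE=em, TOR=un:
underlying: ro-douztor-nuv
1. o -> e, u -> i / F C0 _: no change
2. o, u -> 0 / V _: fires at position(s) 5: rodoztornuv
surface: rodoztornuv

cell POLE=vo, TOR=gu:
underlying: i-douztor-o
1. o -> e, u -> i / F C0 _: fires at position(s) 3: ideuztoro
2. o, u -> 0 / V _: fires at position(s) 4: ideztoro
surface: ideztoro

cell POLE=vo, TOR=ma:
underlying: om-douztor-o
1. o -> e, u -> i / F C0 _: no change
2. o, u -> 0 / V _: fires at position(s) 5: omdoztoro
surface: omdoztoro


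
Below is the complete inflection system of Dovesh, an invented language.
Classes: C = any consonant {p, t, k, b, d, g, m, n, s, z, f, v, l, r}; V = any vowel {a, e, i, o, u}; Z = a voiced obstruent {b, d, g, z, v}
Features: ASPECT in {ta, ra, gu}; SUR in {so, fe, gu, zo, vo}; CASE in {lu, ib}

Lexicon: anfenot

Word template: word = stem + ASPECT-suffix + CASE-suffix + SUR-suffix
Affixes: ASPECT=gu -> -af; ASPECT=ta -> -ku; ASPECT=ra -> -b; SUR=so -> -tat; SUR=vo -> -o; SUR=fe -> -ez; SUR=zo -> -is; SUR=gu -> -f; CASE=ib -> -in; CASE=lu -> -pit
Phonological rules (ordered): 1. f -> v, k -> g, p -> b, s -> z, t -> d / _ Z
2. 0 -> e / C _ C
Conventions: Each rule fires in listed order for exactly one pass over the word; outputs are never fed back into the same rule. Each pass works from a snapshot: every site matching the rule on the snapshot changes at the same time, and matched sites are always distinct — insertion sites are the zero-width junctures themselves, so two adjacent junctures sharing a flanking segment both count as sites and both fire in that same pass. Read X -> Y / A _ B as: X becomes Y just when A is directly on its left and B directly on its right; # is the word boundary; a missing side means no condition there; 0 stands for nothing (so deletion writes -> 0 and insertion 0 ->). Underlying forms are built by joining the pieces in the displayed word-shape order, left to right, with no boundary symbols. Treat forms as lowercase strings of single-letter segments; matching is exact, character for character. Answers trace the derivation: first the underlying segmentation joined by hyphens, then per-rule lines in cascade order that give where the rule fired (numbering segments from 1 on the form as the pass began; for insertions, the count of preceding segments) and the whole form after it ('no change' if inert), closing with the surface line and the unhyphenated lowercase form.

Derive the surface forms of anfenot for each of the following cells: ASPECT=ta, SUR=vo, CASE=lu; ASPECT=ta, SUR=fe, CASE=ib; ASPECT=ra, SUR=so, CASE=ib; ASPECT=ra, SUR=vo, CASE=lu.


cell ASPECT=ta, SUR=vo, CASE=lu:
underlying: anfenot-ku-pit-o
1. f -> v, k -> g, p -> b, s -> z, t -> d / _ Z: no change
2. 0 -> e / C _ C: inserts after position(s) 2, 7: anefenotekupito
surface: anefenotekupito

cell ASPECT=ta, SUR=fe, CASE=ib:
underlying: anfenot-ku-in-ez
1. f -> v, k -> g, p -> b, s -> z, t -> d / _ Z: no change
2. 0 -> e / C _ C: inserts after position(s) 2, 7: anefenotekuinez
surface: anefenotekuinez

cell ASPECT=ra, SUR=so, CASE=ib:
underlying: anfenot-b-in-tat
1. f -> v, k -> g, p -> b, s -> z, t -> d / _ Z: fires at position(s) 7: anfenodbintat
2. 0 -> e / C _ C: inserts after position(s) 2, 7, 10: anefenodebinetat
surface: anefenodebinetat

cell ASPECT=ra, SUR=vo, CASE=lu:
underlying: anfenot-b-pit-o
1. f -> v, k -> g, p -> b, s -> z, t -> d / _ Z: fires at position(s) 7: anfenodbpito
2. 0 -> e / C _ C: inserts after position(s) 2, 7, 8: anefenodebepito
surface: anefenodebepito


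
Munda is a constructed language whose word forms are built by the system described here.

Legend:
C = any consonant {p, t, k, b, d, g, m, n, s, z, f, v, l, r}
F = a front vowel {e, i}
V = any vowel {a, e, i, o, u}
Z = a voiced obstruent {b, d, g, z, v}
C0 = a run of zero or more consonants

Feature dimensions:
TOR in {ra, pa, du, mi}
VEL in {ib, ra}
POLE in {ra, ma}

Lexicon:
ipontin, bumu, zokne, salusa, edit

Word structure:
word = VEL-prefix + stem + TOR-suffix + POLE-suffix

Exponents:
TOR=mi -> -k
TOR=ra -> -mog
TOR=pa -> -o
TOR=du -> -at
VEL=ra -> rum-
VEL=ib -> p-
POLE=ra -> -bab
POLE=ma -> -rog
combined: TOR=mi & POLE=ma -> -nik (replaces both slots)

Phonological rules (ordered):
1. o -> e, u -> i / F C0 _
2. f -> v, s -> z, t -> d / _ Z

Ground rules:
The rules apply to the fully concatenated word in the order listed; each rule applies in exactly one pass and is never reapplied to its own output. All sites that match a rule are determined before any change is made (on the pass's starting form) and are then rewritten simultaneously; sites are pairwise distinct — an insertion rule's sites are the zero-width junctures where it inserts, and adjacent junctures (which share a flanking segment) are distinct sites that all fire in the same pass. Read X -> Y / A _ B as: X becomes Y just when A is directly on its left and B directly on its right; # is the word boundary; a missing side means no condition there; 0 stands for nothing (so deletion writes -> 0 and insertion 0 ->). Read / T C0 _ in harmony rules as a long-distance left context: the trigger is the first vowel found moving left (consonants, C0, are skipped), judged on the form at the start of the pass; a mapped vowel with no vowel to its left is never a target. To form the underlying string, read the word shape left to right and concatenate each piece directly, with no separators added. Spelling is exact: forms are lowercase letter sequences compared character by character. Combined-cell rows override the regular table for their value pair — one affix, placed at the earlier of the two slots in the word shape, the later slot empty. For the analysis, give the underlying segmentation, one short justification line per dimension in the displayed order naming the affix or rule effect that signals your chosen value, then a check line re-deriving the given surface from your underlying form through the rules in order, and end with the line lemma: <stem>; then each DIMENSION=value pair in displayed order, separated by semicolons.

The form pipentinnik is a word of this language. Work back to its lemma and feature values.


underlying: p-ipontin-nik
TOR=mi - signalled by the combined affix row
VEL=ib - signalled by the affix p-
POLE=ma - signalled by the combined affix row
check: pipontinnik -> pipentinnik -> pipentinnik
lemma: ipontin; TOR=mi; VEL=ib; POLE=ma


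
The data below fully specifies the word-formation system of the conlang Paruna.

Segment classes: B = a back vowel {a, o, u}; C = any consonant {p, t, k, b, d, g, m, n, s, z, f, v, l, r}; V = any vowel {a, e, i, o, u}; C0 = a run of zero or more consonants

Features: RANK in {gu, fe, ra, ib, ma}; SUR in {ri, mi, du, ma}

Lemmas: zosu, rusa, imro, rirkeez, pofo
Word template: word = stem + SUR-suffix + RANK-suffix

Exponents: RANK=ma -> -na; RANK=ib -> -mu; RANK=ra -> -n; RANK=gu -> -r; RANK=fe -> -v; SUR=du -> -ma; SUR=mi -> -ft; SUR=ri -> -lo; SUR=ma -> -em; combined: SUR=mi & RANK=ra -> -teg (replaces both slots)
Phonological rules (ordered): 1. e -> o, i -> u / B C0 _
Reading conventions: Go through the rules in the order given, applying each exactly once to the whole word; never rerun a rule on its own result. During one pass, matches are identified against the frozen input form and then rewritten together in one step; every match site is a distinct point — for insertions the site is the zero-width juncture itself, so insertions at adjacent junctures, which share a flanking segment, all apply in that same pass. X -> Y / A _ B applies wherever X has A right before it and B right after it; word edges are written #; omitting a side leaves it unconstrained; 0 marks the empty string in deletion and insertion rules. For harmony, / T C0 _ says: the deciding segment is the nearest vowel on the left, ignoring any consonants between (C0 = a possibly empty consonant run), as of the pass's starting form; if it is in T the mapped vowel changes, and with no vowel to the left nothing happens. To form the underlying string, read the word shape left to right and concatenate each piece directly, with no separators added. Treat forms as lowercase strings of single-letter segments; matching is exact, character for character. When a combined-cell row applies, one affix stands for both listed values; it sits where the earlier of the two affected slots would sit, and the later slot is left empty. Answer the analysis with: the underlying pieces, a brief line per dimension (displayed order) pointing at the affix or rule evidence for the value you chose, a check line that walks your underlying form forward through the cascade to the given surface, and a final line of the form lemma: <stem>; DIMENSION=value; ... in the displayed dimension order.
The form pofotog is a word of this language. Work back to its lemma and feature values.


underlying: pofo-teg
RANK=ra - signalled by the combined affix row
SUR=mi - signalled by the combined affix row
check: pofoteg -> pofotog
lemma: pofo; RANK=ra; SUR=mi


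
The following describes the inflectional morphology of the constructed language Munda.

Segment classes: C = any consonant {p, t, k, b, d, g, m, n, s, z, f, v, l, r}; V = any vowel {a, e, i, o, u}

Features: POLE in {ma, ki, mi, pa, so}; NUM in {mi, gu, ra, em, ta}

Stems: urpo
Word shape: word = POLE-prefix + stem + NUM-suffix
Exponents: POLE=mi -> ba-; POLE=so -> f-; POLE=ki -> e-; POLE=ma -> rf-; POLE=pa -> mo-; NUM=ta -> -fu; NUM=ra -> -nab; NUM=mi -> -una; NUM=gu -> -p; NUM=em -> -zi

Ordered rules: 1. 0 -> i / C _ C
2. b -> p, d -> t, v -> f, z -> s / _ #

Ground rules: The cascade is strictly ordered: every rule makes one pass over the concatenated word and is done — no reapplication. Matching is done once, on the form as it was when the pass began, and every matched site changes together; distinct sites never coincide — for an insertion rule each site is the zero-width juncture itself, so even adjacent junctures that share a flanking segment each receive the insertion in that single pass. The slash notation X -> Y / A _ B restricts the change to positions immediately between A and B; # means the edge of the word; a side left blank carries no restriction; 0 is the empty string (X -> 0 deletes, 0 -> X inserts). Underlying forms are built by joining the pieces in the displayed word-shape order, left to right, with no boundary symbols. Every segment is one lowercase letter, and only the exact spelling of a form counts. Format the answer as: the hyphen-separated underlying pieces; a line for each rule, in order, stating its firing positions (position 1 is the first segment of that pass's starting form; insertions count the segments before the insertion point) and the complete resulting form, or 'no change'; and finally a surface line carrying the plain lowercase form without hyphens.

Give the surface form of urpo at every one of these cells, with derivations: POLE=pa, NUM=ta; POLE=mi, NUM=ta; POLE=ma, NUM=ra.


cell POLE=pa, NUM=ta:
underlying: mo-urpo-fu
1. 0 -> i / C _ C: inserts after position(s) 4: mouripofu
2. b -> p, d -> t, v -> f, z -> s / _ #: no change
surface: mouripofu

cell POLE=mi, NUM=ta:
underlying: ba-urpo-fu
1. 0 -> i / C _ C: inserts after position(s) 4: bauripofu
2. b -> p, d -> t, v -> f, z -> s / _ #: no change
surface: bauripofu

cell POLE=ma, NUM=ra:
underlying: rf-urpo-nab
1. 0 -> i / C _ C: inserts after position(s) 1, 4: rifuriponab
2. b -> p, d -> t, v -> f, z -> s / _ #: fires at position(s) 11: rifuriponap
surface: rifuriponap


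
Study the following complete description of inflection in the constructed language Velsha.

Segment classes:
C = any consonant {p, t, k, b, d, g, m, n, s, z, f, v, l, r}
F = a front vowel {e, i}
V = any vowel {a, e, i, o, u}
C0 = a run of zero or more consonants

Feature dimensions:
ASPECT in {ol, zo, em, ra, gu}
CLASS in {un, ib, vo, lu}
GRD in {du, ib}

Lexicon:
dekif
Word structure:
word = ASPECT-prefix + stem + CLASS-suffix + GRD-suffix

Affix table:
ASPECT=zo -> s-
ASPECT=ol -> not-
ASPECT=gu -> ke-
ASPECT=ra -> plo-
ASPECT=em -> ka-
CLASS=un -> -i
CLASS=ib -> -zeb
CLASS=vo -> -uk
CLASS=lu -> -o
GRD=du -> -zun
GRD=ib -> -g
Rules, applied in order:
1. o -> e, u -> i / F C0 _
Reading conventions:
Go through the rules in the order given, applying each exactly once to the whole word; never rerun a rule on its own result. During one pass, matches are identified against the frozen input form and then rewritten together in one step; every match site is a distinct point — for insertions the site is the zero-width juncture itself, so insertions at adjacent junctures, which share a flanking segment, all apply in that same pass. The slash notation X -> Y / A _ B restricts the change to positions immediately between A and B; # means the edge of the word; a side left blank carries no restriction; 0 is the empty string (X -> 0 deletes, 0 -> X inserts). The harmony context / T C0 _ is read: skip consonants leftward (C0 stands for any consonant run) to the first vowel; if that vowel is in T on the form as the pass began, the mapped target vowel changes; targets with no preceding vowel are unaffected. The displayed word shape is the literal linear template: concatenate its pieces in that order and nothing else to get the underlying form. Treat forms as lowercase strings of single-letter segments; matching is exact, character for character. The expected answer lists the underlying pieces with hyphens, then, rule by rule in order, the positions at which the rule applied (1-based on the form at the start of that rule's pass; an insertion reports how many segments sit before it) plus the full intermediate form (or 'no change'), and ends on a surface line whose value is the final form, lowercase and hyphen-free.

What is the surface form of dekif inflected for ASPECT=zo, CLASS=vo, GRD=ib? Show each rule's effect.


underlying: s-dekif-uk-g
1. o -> e, u -> i / F C0 _: fires at position(s) 7: sdekifikg
surface: sdekifikg


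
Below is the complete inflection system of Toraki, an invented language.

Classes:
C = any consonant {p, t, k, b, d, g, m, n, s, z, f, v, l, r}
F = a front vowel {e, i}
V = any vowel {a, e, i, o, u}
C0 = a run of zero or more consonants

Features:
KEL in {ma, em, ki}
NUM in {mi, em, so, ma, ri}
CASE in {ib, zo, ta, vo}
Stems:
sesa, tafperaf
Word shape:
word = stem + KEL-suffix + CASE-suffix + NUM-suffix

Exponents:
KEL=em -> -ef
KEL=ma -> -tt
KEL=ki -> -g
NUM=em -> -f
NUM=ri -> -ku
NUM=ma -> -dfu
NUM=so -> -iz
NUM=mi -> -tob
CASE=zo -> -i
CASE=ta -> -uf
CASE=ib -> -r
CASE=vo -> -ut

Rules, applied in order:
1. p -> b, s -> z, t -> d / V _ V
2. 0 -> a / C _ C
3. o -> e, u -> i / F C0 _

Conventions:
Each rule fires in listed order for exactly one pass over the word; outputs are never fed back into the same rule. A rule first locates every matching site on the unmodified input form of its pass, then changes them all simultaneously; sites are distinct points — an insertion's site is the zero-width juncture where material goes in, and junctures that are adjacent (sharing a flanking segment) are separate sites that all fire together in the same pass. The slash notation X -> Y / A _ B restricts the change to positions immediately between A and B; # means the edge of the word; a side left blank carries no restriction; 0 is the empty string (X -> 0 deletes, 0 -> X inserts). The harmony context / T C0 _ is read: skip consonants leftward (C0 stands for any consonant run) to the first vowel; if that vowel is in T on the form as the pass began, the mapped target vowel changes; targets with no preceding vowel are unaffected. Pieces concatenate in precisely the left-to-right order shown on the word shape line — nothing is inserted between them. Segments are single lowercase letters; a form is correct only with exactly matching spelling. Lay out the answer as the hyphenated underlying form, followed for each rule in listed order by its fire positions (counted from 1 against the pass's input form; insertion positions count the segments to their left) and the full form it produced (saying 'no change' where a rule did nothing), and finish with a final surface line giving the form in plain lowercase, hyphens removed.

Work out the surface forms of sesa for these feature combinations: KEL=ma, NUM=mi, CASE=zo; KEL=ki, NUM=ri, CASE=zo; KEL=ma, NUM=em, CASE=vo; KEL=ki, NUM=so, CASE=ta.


cell KEL=ma, NUM=mi, CASE=zo:
underlying: sesa-tt-i-tob
1. p -> b, s -> z, t -> d / V _ V: fires at position(s) 3, 8: sezattidob
2. 0 -> a / C _ C: inserts after position(s) 5: sezatatidob
3. o -> e, u -> i / F C0 _: fires at position(s) 10: sezatatideb
surface: sezatatideb

cell KEL=ki, NUM=ri, CASE=zo:
underlying: sesa-g-i-ku
1. p -> b, s -> z, t -> d / V _ V: fires at position(s) 3: sezagiku
2. 0 -> a / C _ C: no change
3. o -> e, u -> i / F C0 _: fires at position(s) 8: sezagiki
surface: sezagiki

cell KEL=ma, NUM=em, CASE=vo:
underlying: sesa-tt-ut-f
1. p -> b, s -> z, t -> d / V _ V: fires at position(s) 3: sezattutf
2. 0 -> a / C _ C: inserts after position(s) 5, 8: sezatatutaf
3. o -> e, u -> i / F C0 _: no change
surface: sezatatutaf

cell KEL=ki, NUM=so, CASE=ta:
underlying: sesa-g-uf-iz
1. p -> b, s -> z, t -> d / V _ V: fires at position(s) 3: sezagufiz
2. 0 -> a / C _ C: no change
3. o -> e, u -> i / F C0 _: no change
surface: sezagufiz


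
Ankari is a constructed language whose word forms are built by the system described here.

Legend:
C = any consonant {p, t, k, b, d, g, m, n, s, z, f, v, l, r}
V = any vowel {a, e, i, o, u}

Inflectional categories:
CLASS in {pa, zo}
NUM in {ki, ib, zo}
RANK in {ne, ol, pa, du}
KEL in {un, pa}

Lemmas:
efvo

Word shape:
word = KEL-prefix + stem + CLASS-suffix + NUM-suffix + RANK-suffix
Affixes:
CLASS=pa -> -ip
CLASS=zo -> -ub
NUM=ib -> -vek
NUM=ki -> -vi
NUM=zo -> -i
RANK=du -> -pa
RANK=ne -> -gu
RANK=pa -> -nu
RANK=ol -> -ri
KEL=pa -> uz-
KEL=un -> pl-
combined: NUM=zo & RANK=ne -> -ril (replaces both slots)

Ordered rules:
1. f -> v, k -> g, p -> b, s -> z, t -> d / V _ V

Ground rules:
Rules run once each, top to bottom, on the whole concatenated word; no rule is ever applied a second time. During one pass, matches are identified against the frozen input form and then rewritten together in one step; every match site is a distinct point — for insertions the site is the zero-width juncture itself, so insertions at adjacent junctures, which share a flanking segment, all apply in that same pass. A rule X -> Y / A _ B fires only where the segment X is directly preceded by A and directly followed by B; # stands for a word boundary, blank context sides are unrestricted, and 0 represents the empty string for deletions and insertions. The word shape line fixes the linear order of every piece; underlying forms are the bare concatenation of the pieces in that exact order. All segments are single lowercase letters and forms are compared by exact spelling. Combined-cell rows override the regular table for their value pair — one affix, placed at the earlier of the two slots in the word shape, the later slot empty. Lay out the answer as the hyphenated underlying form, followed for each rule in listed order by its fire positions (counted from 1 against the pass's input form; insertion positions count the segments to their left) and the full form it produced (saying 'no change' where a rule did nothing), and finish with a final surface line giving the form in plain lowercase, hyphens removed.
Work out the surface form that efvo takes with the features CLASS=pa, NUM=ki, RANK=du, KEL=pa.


underlying: uz-efvo-ip-vi-pa
1. f -> v, k -> g, p -> b, s -> z, t -> d / V _ V: fires at position(s) 11: uzefvoipviba
surface: uzefvoipviba


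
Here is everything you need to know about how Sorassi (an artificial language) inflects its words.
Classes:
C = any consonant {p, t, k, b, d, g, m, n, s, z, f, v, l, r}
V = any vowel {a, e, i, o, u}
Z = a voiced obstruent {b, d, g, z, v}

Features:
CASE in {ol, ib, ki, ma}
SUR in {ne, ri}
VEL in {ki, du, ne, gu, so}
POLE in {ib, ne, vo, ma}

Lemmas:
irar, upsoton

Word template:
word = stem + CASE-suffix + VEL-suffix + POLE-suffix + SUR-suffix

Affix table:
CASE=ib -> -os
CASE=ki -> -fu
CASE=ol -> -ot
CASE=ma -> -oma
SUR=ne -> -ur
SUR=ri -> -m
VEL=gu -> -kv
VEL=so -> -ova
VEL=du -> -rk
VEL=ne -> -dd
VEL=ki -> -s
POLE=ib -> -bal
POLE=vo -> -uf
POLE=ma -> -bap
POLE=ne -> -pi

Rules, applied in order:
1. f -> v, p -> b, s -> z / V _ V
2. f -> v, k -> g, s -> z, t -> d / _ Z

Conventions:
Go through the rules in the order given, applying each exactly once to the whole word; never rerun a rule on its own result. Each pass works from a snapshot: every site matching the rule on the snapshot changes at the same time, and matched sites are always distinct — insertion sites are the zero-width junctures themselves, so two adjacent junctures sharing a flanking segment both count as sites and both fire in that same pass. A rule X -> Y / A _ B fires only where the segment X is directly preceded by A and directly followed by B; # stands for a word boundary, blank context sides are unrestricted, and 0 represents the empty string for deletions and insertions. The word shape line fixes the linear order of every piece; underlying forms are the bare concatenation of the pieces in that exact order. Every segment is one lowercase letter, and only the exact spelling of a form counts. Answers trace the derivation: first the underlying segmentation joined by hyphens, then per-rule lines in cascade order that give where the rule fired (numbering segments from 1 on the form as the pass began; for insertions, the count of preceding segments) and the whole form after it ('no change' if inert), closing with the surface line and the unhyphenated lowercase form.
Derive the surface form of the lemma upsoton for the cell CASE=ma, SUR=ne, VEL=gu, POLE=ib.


underlying: upsoton-oma-kv-bal-ur
1. f -> v, p -> b, s -> z / V _ V: no change
2. f -> v, k -> g, s -> z, t -> d / _ Z: fires at position(s) 11: upsotonomagvbalur
surface: upsotonomagvbalur
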